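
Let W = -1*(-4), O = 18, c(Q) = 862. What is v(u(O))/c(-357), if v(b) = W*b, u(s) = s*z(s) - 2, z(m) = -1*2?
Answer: -76/431 ≈ -0.17633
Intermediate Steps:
z(m) = -2
W = 4
u(s) = -2 - 2*s (u(s) = s*(-2) - 2 = -2*s - 2 = -2 - 2*s)
v(b) = 4*b
v(u(O))/c(-357) = (4*(-2 - 2*18))/862 = (4*(-2 - 36))*(1/862) = (4*(-38))*(1/862) = -152*1/862 = -76/431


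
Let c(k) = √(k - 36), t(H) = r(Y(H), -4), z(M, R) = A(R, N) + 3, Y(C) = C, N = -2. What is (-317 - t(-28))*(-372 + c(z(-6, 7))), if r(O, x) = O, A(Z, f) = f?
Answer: 107508 - 289*I*√35 ≈ 1.0751e+5 - 1709.7*I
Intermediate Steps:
z(M, R) = 1 (z(M, R) = -2 + 3 = 1)
t(H) = H
c(k) = √(-36 + k)
(-317 - t(-28))*(-372 + c(z(-6, 7))) = (-317 - 1*(-28))*(-372 + √(-36 + 1)) = (-317 + 28)*(-372 + √(-35)) = -289*(-372 + I*√35) = 107508 - 289*I*√35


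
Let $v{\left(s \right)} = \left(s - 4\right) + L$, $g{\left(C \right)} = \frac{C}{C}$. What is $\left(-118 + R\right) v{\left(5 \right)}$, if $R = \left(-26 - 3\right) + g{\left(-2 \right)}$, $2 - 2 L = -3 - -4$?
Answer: $-219$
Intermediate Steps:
$g{\left(C \right)} = 1$
$L = \frac{1}{2}$ ($L = 1 - \frac{-3 - -4}{2} = 1 - \frac{-3 + 4}{2} = 1 - \frac{1}{2} = \frac{1}{2} \approx 0.5$)
$v{\left(s \right)} = - \frac{7}{2} + s$ ($v{\left(s \right)} = \left(s - 4\right) + \frac{1}{2} = \left(-4 + s\right) + \frac{1}{2} = - \frac{7}{2} + s$)
$R = -28$ ($R = \left(-26 - 3\right) + 1 = -29 + 1 = -28$)
$\left(-118 + R\right) v{\left(5 \right)} = \left(-118 - 28\right) \left(- \frac{7}{2} + 5\right) = \left(-146\right) \frac{3}{2} = -219$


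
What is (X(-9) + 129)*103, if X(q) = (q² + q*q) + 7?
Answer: 30694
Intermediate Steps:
X(q) = 7 + 2*q² (X(q) = (q² + q²) + 7 = 2*q² + 7 = 7 + 2*q²)
(X(-9) + 129)*103 = ((7 + 2*(-9)²) + 129)*103 = ((7 + 2*81) + 129)*103 = ((7 + 162) + 129)*103 = (169 + 129)*103 = 298*103 = 30694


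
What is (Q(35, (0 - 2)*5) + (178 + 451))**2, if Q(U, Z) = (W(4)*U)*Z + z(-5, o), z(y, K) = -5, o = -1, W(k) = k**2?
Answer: 24760576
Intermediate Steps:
Q(U, Z) = -5 + 16*U*Z (Q(U, Z) = (4**2*U)*Z - 5 = (16*U)*Z - 5 = 16*U*Z - 5 = -5 + 16*U*Z)
(Q(35, (0 - 2)*5) + (178 + 451))**2 = ((-5 + 16*35*((0 - 2)*5)) + (178 + 451))**2 = ((-5 + 16*35*(-2*5)) + 629)**2 = ((-5 + 16*35*(-10)) + 629)**2 = ((-5 - 5600) + 629)**2 = (-5605 + 629)**2 = (-4976)**2 = 24760576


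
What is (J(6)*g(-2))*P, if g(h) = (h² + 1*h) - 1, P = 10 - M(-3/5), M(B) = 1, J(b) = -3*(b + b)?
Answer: -324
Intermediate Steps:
J(b) = -6*b
P = 9 (P = 10 - 1*1 = 10 - 1 = 9)
g(h) = -1 + h + h² (g(h) = (h² + h) - 1 = (h + h²) - 1 = -1 + h + h²)
(J(6)*g(-2))*P = ((-6*6)*(-1 - 2 + (-2)²))*9 = -36*(-1 - 2 + 4)*9 = -36*1*9 = -36*9 = -324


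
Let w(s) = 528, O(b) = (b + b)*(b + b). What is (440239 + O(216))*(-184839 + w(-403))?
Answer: -115537746393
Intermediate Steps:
O(b) = 4*b**2 (O(b) = (2*b)*(2*b) = 4*b**2)
(440239 + O(216))*(-184839 + w(-403)) = (440239 + 4*216**2)*(-184839 + 528) = (440239 + 4*46656)*(-184311) = (440239 + 186624)*(-184311) = 626863*(-184311) = -115537746393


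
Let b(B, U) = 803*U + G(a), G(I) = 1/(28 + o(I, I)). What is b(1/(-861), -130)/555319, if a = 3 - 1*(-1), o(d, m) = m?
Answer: -3340479/17770208 ≈ -0.18798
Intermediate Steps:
a = 4 (a = 3 + 1 = 4)
G(I) = 1/(28 + I)
b(B, U) = 1/32 + 803*U (b(B, U) = 803*U + 1/(28 + 4) = 803*U + 1/32 = 1/32 + 803*U)
b(1/(-861), -130)/555319 = (1/32 + 803*(-130))/555319 = (1/32 - 104390)*(1/555319) = -3340479/32*1/555319 = -3340479/17770208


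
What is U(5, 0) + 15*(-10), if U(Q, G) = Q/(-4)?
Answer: -605/4 ≈ -151.25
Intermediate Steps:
U(Q, G) = -Q/4 (U(Q, G) = Q*(-¼) = -Q/4)
U(5, 0) + 15*(-10) = -¼*5 + 15*(-10) = -5/4 - 150 = -605/4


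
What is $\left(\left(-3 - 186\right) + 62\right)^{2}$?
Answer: $16129$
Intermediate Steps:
$\left(\left(-3 - 186\right) + 62\right)^{2} = \left(-189 + 62\right)^{2} = \left(-127\right)^{2} = 16129$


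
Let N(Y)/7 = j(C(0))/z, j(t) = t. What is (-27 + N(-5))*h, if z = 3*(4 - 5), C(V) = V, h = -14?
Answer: 378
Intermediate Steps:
z = -3 (z = 3*(-1) = -3)
N(Y) = 0 (N(Y) = 7*(0/(-3)) = 7*(0*(-1/3)) = 7*0 = 0)
(-27 + N(-5))*h = (-27 + 0)*(-14) = -27*(-14) = 378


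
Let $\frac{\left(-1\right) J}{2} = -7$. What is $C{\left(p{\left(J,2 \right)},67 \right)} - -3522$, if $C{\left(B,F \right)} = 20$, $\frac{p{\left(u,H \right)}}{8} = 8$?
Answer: $3542$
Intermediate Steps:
$J = 14$ ($J = \left(-2\right) \left(-7\right) = 14$)
$p{\left(u,H \right)} = 64$ ($p{\left(u,H \right)} = 8 \cdot 8 = 64$)
$C{\left(p{\left(J,2 \right)},67 \right)} - -3522 = 20 - -3522 = 20 + 3522 = 3542$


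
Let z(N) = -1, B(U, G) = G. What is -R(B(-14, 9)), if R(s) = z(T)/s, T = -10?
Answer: ⅑ ≈ 0.11111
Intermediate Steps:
R(s) = -1/s
-R(B(-14, 9)) = -(-1)/9 = -1*(-⅑) = ⅑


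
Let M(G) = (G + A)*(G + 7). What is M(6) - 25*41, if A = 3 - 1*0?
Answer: -908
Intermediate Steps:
A = 3 (A = 3 + 0 = 3)
M(G) = (3 + G)*(7 + G) (M(G) = (G + 3)*(G + 7) = (3 + G)*(7 + G))
M(6) - 25*41 = (21 + 6**2 + 10*6) - 25*41 = (21 + 36 + 60) - 1025 = 117 - 1025 = -908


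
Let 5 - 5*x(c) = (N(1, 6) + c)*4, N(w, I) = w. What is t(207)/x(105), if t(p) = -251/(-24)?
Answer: -1255/10056 ≈ -0.12480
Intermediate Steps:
t(p) = 251/24 (t(p) = -251*(-1/24) = 251/24)
x(c) = ⅕ - 4*c/5 (x(c) = 1 - (1 + c)*4/5 = 1 - (4 + 4*c)/5 = 1 + (-⅘ - 4*c/5) = ⅕ - 4*c/5)
t(207)/x(105) = 251/(24*(⅕ - ⅘*105)) = 251/(24*(⅕ - 84)) = 251/(24*(-419/5)) = (251/24)*(-5/419) = -1255/10056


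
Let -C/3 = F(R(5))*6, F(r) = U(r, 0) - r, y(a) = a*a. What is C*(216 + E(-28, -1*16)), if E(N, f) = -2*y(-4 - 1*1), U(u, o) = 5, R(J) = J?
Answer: 0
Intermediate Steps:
y(a) = a**2
E(N, f) = -50 (E(N, f) = -2*(-4 - 1*1)**2 = -2*(-4 - 1)**2 = -2*(-5)**2 = -2*25 = -50)
F(r) = 5 - r
C = 0 (C = -3*(5 - 1*5)*6 = -3*(5 - 5)*6 = -0*6 = -3*0 = 0)
C*(216 + E(-28, -1*16)) = 0*(216 - 50) = 0*166 = 0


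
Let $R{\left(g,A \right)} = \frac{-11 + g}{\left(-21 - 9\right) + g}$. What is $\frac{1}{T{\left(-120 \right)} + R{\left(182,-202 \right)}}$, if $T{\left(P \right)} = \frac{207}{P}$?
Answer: $- \frac{5}{3} \approx -1.6667$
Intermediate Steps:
$R{\left(g,A \right)} = \frac{-11 + g}{-30 + g}$
$\frac{1}{T{\left(-120 \right)} + R{\left(182,-202 \right)}} = \frac{1}{\frac{207}{-120} + \frac{-11 + 182}{-30 + 182}} = \frac{1}{207 \left(- \frac{1}{120}\right) + \frac{1}{152} \cdot 171} = \frac{1}{- \frac{69}{40} + \frac{1}{152} \cdot 171} = \frac{1}{- \frac{69}{40} + \frac{9}{8}} = \frac{1}{- \frac{3}{5}} = - \frac{5}{3}$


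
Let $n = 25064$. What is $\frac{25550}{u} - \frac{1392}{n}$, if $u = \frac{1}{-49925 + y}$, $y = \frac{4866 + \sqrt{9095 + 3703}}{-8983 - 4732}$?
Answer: $- \frac{843247213090624}{661063} - \frac{45990 \sqrt{158}}{2743} \approx -1.2756 \cdot 10^{9}$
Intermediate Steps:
$y = - \frac{4866}{13715} - \frac{9 \sqrt{158}}{13715}$ ($y = \frac{4866 + \sqrt{12798}}{-13715} = \left(4866 + 9 \sqrt{158}\right) \left(- \frac{1}{13715}\right) = - \frac{4866}{13715} - \frac{9 \sqrt{158}}{13715} \approx -0.36304$)
$u = \frac{1}{- \frac{684726241}{13715} - \frac{9 \sqrt{158}}{13715}}$ ($u = \frac{1}{-49925 - \left(\frac{4866}{13715} + \frac{9 \sqrt{158}}{13715}\right)} = \frac{1}{- \frac{684726241}{13715} - \frac{9 \sqrt{158}}{13715}} \approx -2.003 \cdot 10^{-5}$)
$\frac{25550}{u} - \frac{1392}{n} = \frac{25550}{- \frac{9391020395315}{468850025113977283} + \frac{123435 \sqrt{158}}{468850025113977283}} - \frac{1392}{25064} = \frac{25550}{- \frac{9391020395315}{468850025113977283} + \frac{123435 \sqrt{158}}{468850025113977283}} - \frac{174}{3133} = - \frac{174}{3133} + \frac{25550}{- \frac{9391020395315}{468850025113977283} + \frac{123435 \sqrt{158}}{468850025113977283}}$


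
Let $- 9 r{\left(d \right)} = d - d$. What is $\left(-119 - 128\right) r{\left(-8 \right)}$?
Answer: $0$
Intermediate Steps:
$r{\left(d \right)} = 0$ ($r{\left(d \right)} = - \frac{d - d}{9} = \left(- \frac{1}{9}\right) 0 = 0$)
$\left(-119 - 128\right) r{\left(-8 \right)} = \left(-119 - 128\right) 0 = \left(-247\right) 0 = 0$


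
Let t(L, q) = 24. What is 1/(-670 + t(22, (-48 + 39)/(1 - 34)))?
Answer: -1/646 ≈ -0.0015480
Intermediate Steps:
1/(-670 + t(22, (-48 + 39)/(1 - 34))) = 1/(-670 + 24) = 1/(-646) = -1/646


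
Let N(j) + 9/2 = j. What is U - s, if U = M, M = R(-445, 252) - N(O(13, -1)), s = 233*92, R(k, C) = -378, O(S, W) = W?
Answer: -43617/2 ≈ -21809.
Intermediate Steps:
N(j) = -9/2 + j
s = 21436
M = -745/2 (M = -378 - (-9/2 - 1) = -378 - 1*(-11/2) = -378 + 11/2 = -745/2 ≈ -372.50)
U = -745/2 ≈ -372.50
U - s = -745/2 - 1*21436 = -745/2 - 21436 = -43617/2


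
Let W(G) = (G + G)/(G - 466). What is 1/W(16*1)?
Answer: -225/16 ≈ -14.063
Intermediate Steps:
W(G) = 2*G/(-466 + G) (W(G) = (2*G)/(-466 + G) = 2*G/(-466 + G))
1/W(16*1) = 1/(2*(16*1)/(-466 + 16*1)) = 1/(2*16/(-466 + 16)) = 1/(2*16/(-450)) = 1/(2*16*(-1/450)) = 1/(-16/225) = -225/16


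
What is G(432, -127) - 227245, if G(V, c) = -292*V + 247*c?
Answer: -384758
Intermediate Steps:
G(432, -127) - 227245 = (-292*432 + 247*(-127)) - 227245 = (-126144 - 31369) - 227245 = -157513 - 227245 = -384758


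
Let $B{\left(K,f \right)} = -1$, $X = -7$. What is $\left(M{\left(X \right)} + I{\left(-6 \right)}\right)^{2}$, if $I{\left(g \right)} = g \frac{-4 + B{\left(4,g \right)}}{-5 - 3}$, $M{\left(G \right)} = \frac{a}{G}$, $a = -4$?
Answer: $\frac{7921}{784} \approx 10.103$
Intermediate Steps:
$M{\left(G \right)} = - \frac{4}{G}$
$I{\left(g \right)} = \frac{5 g}{8}$ ($I{\left(g \right)} = g \frac{-4 - 1}{-5 - 3} = g \left(- \frac{5}{-8}\right) = g \left(\left(-5\right) \left(- \frac{1}{8}\right)\right) = g \frac{5}{8} = \frac{5 g}{8}$)
$\left(M{\left(X \right)} + I{\left(-6 \right)}\right)^{2} = \left(- \frac{4}{-7} + \frac{5}{8} \left(-6\right)\right)^{2} = \left(\left(-4\right) \left(- \frac{1}{7}\right) - \frac{15}{4}\right)^{2} = \left(\frac{4}{7} - \frac{15}{4}\right)^{2} = \left(- \frac{89}{28}\right)^{2} = \frac{7921}{784}$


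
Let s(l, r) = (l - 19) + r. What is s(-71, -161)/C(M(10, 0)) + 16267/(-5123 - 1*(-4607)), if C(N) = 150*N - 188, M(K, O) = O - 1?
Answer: -2684365/87204 ≈ -30.783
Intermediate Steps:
M(K, O) = -1 + O
s(l, r) = -19 + l + r (s(l, r) = (-19 + l) + r = -19 + l + r)
C(N) = -188 + 150*N
s(-71, -161)/C(M(10, 0)) + 16267/(-5123 - 1*(-4607)) = (-19 - 71 - 161)/(-188 + 150*(-1 + 0)) + 16267/(-5123 - 1*(-4607)) = -251/(-188 + 150*(-1)) + 16267/(-5123 + 4607) = -251/(-188 - 150) + 16267/(-516) = -251/(-338) + 16267*(-1/516) = -251*(-1/338) - 16267/516 = 251/338 - 16267/516 = -2684365/87204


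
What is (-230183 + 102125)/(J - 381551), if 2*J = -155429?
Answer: 85372/306177 ≈ 0.27883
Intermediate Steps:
J = -155429/2 (J = (½)*(-155429) = -155429/2 ≈ -77715.)
(-230183 + 102125)/(J - 381551) = (-230183 + 102125)/(-155429/2 - 381551) = -128058/(-918531/2) = -128058*(-2/918531) = 85372/306177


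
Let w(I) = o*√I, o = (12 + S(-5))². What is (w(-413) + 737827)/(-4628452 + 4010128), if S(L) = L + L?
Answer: -737827/618324 - I*√413/154581 ≈ -1.1933 - 0.00013147*I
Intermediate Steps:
S(L) = 2*L
o = 4 (o = (12 + 2*(-5))² = (12 - 10)² = 2² = 4)
w(I) = 4*√I
(w(-413) + 737827)/(-4628452 + 4010128) = (4*√(-413) + 737827)/(-4628452 + 4010128) = (4*(I*√413) + 737827)/(-618324) = (4*I*√413 + 737827)*(-1/618324) = (737827 + 4*I*√413)*(-1/618324) = -737827/618324 - I*√413/154581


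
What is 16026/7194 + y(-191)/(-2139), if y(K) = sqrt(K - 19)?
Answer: 2671/1199 - I*sqrt(210)/2139 ≈ 2.2277 - 0.0067748*I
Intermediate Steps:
y(K) = sqrt(-19 + K)
16026/7194 + y(-191)/(-2139) = 16026/7194 + sqrt(-19 - 191)/(-2139) = 16026*(1/7194) + sqrt(-210)*(-1/2139) = 2671/1199 + (I*sqrt(210))*(-1/2139) = 2671/1199 - I*sqrt(210)/2139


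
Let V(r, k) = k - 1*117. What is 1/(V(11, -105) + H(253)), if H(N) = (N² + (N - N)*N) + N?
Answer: 1/64040 ≈ 1.5615e-5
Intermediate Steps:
V(r, k) = -117 + k (V(r, k) = k - 117 = -117 + k)
H(N) = N + N² (H(N) = (N² + 0*N) + N = (N² + 0) + N = N² + N = N + N²)
1/(V(11, -105) + H(253)) = 1/((-117 - 105) + 253*(1 + 253)) = 1/(-222 + 253*254) = 1/(-222 + 64262) = 1/64040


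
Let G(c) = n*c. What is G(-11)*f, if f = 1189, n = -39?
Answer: 510081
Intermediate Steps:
G(c) = -39*c
G(-11)*f = -39*(-11)*1189 = 429*1189 = 510081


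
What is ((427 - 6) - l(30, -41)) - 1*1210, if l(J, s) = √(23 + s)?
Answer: -789 - 3*I*√2 ≈ -789.0 - 4.2426*I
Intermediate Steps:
((427 - 6) - l(30, -41)) - 1*1210 = ((427 - 6) - √(23 - 41)) - 1*1210 = (421 - √(-18)) - 1210 = (421 - 3*I*√2) - 1210 = -789 - 3*I*√2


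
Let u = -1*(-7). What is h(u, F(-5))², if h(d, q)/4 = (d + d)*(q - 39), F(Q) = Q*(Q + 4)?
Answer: 3625216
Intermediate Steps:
F(Q) = Q*(4 + Q)
u = 7
h(d, q) = 8*d*(-39 + q) (h(d, q) = 4*((d + d)*(q - 39)) = 4*((2*d)*(-39 + q)) = 4*(2*d*(-39 + q)) = 8*d*(-39 + q))
h(u, F(-5))² = (8*7*(-39 - 5*(4 - 5)))² = (8*7*(-39 - 5*(-1)))² = (8*7*(-39 + 5))² = (8*7*(-34))² = (-1904)² = 3625216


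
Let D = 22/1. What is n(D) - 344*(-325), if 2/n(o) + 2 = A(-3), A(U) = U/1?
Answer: 558998/5 ≈ 1.1180e+5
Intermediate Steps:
D = 22 (D = 22*1 = 22)
A(U) = U (A(U) = U*1 = U)
n(o) = -⅖ (n(o) = 2/(-2 - 3) = 2/(-5) = 2*(-⅕) = -⅖)
n(D) - 344*(-325) = -⅖ - 344*(-325) = -⅖ + 111800 = 558998/5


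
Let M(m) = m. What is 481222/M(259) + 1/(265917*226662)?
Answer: 111987752482333/60273279054 ≈ 1858.0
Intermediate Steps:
481222/M(259) + 1/(265917*226662) = 481222/259 + 1/(265917*226662) = 481222*(1/259) + (1/265917)*(1/226662) = 1858 + 1/60273279054 = 111987752482333/60273279054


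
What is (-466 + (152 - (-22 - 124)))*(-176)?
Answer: 29568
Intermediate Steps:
(-466 + (152 - (-22 - 124)))*(-176) = (-466 + (152 - 1*(-146)))*(-176) = (-466 + (152 + 146))*(-176) = (-466 + 298)*(-176) = -168*(-176) = 29568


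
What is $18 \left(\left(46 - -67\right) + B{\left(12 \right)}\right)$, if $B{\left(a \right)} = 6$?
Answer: $2142$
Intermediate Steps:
$18 \left(\left(46 - -67\right) + B{\left(12 \right)}\right) = 18 \left(\left(46 - -67\right) + 6\right) = 18 \left(\left(46 + 67\right) + 6\right) = 18 \left(113 + 6\right) = 18 \cdot 119 = 2142$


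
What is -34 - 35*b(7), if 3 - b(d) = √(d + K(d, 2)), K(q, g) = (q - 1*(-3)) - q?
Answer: -139 + 35*√10 ≈ -28.320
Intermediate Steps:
K(q, g) = 3 (K(q, g) = (q + 3) - q = (3 + q) - q = 3)
b(d) = 3 - √(3 + d) (b(d) = 3 - √(d + 3) = 3 - √(3 + d))
-34 - 35*b(7) = -34 - 35*(3 - √(3 + 7)) = -34 - 35*(3 - √10) = -34 + (-105 + 35*√10) = -139 + 35*√10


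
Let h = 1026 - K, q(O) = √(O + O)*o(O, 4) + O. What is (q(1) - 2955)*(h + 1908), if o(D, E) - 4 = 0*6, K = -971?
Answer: -11535370 + 15620*√2 ≈ -1.1513e+7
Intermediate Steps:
o(D, E) = 4 (o(D, E) = 4 + 0*6 = 4 + 0 = 4)
q(O) = O + 4*√2*√O (q(O) = √(O + O)*4 + O = √(2*O)*4 + O = (√2*√O)*4 + O = 4*√2*√O + O = O + 4*√2*√O)
h = 1997 (h = 1026 - 1*(-971) = 1026 + 971 = 1997)
(q(1) - 2955)*(h + 1908) = ((1 + 4*√2*√1) - 2955)*(1997 + 1908) = ((1 + 4*√2*1) - 2955)*3905 = ((1 + 4*√2) - 2955)*3905 = (-2954 + 4*√2)*3905 = -11535370 + 15620*√2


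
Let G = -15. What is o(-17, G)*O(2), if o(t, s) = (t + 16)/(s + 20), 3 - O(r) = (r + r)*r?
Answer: 1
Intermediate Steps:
O(r) = 3 - 2*r² (O(r) = 3 - (r + r)*r = 3 - 2*r*r = 3 - 2*r²)
o(t, s) = (16 + t)/(20 + s)
o(-17, G)*O(2) = ((16 - 17)/(20 - 15))*(3 - 2*2²) = (-1/5)*(3 - 2*4) = ((⅕)*(-1))*(3 - 8) = -⅕*(-5) = 1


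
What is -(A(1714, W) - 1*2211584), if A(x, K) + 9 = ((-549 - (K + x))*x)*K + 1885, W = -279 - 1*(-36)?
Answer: -839124332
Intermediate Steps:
W = -243 (W = -279 + 36 = -243)
A(x, K) = 1876 + K*x*(-549 - K - x) (A(x, K) = -9 + (((-549 - (K + x))*x)*K + 1885) = -9 + (((-549 + (-K - x))*x)*K + 1885) = -9 + (((-549 - K - x)*x)*K + 1885) = -9 + ((x*(-549 - K - x))*K + 1885) = -9 + (K*x*(-549 - K - x) + 1885) = -9 + (1885 + K*x*(-549 - K - x)) = 1876 + K*x*(-549 - K - x))
-(A(1714, W) - 1*2211584) = -((1876 - 1*(-243)*1714**2 - 1*1714*(-243)**2 - 549*(-243)*1714) - 1*2211584) = -((1876 - 1*(-243)*2937796 - 1*1714*59049 + 228659598) - 2211584) = -((1876 + 713884428 - 101209986 + 228659598) - 2211584) = -(841335916 - 2211584) = -1*839124332 = -839124332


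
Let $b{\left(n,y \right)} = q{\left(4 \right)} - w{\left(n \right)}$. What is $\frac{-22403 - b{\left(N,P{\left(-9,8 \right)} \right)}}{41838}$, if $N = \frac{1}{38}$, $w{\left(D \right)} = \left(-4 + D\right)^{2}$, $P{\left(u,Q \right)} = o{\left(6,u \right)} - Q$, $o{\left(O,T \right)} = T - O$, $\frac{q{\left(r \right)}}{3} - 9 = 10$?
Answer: $- \frac{32409439}{60414072} \approx -0.53646$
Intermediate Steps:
$q{\left(r \right)} = 57$ ($q{\left(r \right)} = 27 + 3 \cdot 10 = 27 + 30 = 57$)
$P{\left(u,Q \right)} = -6 + u - Q$ ($P{\left(u,Q \right)} = \left(u - 6\right) - Q = \left(-6 + u\right) - Q = -6 + u - Q$)
$N = \frac{1}{38} \approx 0.026316$
$b{\left(n,y \right)} = 57 - \left(-4 + n\right)^{2}$
$\frac{-22403 - b{\left(N,P{\left(-9,8 \right)} \right)}}{41838} = \frac{-22403 - \left(57 - \left(-4 + \frac{1}{38}\right)^{2}\right)}{41838} = \left(-22403 - \left(57 - \left(- \frac{151}{38}\right)^{2}\right)\right) \frac{1}{41838} = \left(-22403 - \left(57 - \frac{22801}{1444}\right)\right) \frac{1}{41838} = \left(-22403 - \frac{59507}{1444}\right) \frac{1}{41838} = \left(- \frac{32409439}{1444}\right) \frac{1}{41838} = - \frac{32409439}{60414072}$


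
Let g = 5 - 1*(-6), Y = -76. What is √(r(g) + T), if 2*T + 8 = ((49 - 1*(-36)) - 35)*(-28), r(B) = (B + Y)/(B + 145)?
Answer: I*√25359/6 ≈ 26.541*I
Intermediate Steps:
g = 11 (g = 5 + 6 = 11)
r(B) = (-76 + B)/(145 + B) (r(B) = (B - 76)/(B + 145) = (-76 + B)/(145 + B))
T = -704 (T = -4 + (((49 - 1*(-36)) - 35)*(-28))/2 = -4 + (((49 + 36) - 35)*(-28))/2 = -4 + ((85 - 35)*(-28))/2 = -4 + (50*(-28))/2 = -4 + (½)*(-1400) = -4 - 700 = -704)
√(r(g) + T) = √((-76 + 11)/(145 + 11) - 704) = √(-65/156 - 704) = √((1/156)*(-65) - 704) = √(-5/12 - 704) = √(-8453/12) = I*√25359/6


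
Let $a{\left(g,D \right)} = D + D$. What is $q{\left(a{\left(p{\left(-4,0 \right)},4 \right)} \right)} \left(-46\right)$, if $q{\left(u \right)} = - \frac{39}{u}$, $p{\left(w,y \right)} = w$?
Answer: $\frac{897}{4} \approx 224.25$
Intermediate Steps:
$a{\left(g,D \right)} = 2 D$
$q{\left(a{\left(p{\left(-4,0 \right)},4 \right)} \right)} \left(-46\right) = - \frac{39}{2 \cdot 4} \left(-46\right) = - \frac{39}{8} \left(-46\right) = \left(-39\right) \frac{1}{8} \left(-46\right) = \left(- \frac{39}{8}\right) \left(-46\right) = \frac{897}{4}$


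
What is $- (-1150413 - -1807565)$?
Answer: $-657152$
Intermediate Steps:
$- (-1150413 - -1807565) = - (-1150413 + 1807565) = \left(-1\right) 657152 = -657152$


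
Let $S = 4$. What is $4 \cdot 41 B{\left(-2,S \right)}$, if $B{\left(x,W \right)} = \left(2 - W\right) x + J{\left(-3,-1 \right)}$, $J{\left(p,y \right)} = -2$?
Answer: $328$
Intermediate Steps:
$B{\left(x,W \right)} = -2 + x \left(2 - W\right)$ ($B{\left(x,W \right)} = \left(2 - W\right) x - 2 = x \left(2 - W\right) - 2 = -2 + x \left(2 - W\right)$)
$4 \cdot 41 B{\left(-2,S \right)} = 4 \cdot 41 \left(-2 + 2 \left(-2\right) - 4 \left(-2\right)\right) = 164 \left(-2 - 4 + 8\right) = 164 \cdot 2 = 328$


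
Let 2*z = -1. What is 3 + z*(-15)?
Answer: 21/2 ≈ 10.500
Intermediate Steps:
z = -½ (z = (½)*(-1) = -½ ≈ -0.50000)
3 + z*(-15) = 3 - ½*(-15) = 3 + 15/2 = 21/2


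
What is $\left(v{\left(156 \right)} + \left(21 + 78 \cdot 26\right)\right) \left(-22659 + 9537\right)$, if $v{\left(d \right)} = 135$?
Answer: $-28658448$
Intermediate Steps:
$\left(v{\left(156 \right)} + \left(21 + 78 \cdot 26\right)\right) \left(-22659 + 9537\right) = \left(135 + \left(21 + 78 \cdot 26\right)\right) \left(-22659 + 9537\right) = \left(135 + \left(21 + 2028\right)\right) \left(-13122\right) = \left(135 + 2049\right) \left(-13122\right) = 2184 \left(-13122\right) = -28658448$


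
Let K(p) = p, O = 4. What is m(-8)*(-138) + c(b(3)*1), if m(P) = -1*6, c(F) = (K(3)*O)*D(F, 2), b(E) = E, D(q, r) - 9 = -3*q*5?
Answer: 396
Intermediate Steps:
D(q, r) = 9 - 15*q (D(q, r) = 9 - 3*q*5 = 9 - 15*q)
c(F) = 108 - 180*F (c(F) = (3*4)*(9 - 15*F) = 12*(9 - 15*F) = 108 - 180*F)
m(P) = -6
m(-8)*(-138) + c(b(3)*1) = -6*(-138) + (108 - 540) = 828 + (108 - 180*3) = 828 + (108 - 540) = 828 - 432 = 396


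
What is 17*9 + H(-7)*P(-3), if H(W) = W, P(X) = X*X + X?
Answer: 111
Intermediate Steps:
P(X) = X + X**2 (P(X) = X**2 + X = X + X**2)
17*9 + H(-7)*P(-3) = 17*9 - (-21)*(1 - 3) = 153 - (-21)*(-2) = 153 - 7*6 = 153 - 42 = 111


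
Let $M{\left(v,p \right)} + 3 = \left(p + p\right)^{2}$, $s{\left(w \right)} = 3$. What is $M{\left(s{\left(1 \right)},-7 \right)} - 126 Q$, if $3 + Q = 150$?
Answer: $-18329$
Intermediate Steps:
$Q = 147$ ($Q = -3 + 150 = 147$)
$M{\left(v,p \right)} = -3 + 4 p^{2}$ ($M{\left(v,p \right)} = -3 + \left(p + p\right)^{2} = -3 + \left(2 p\right)^{2} = -3 + 4 p^{2}$)
$M{\left(s{\left(1 \right)},-7 \right)} - 126 Q = \left(-3 + 4 \left(-7\right)^{2}\right) - 18522 = \left(-3 + 4 \cdot 49\right) - 18522 = \left(-3 + 196\right) - 18522 = 193 - 18522 = -18329$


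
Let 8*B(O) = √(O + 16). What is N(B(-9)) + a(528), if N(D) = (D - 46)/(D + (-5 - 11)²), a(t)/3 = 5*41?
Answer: 2578738984/4194297 + 2416*√7/4194297 ≈ 614.82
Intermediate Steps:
a(t) = 615 (a(t) = 3*(5*41) = 3*205 = 615)
B(O) = √(16 + O)/8 (B(O) = √(O + 16)/8 = √(16 + O)/8)
N(D) = (-46 + D)/(256 + D) (N(D) = (-46 + D)/(D + (-16)²) = (-46 + D)/(D + 256) = (-46 + D)/(256 + D))
N(B(-9)) + a(528) = (-46 + √(16 - 9)/8)/(256 + √(16 - 9)/8) + 615 = (-46 + √7/8)/(256 + √7/8) + 615 = 615 + (-46 + √7/8)/(256 + √7/8)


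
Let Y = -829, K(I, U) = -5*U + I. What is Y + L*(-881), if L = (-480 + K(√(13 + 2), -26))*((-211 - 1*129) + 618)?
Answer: 85720471 - 244918*√15 ≈ 8.4772e+7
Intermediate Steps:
K(I, U) = I - 5*U
L = -97300 + 278*√15 (L = (-480 + (√(13 + 2) - 5*(-26)))*((-211 - 1*129) + 618) = (-480 + (√15 + 130))*((-211 - 129) + 618) = (-480 + (130 + √15))*(-340 + 618) = (-350 + √15)*278 = -97300 + 278*√15 ≈ -96223.)
Y + L*(-881) = -829 + (-97300 + 278*√15)*(-881) = -829 + (85721300 - 244918*√15) = 85720471 - 244918*√15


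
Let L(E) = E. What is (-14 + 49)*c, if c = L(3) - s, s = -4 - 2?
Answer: 315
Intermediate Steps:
s = -6
c = 9 (c = 3 - 1*(-6) = 3 + 6 = 9)
(-14 + 49)*c = (-14 + 49)*9 = 35*9 = 315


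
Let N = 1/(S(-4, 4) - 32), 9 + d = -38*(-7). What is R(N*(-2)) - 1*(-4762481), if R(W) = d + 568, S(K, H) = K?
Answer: 4763306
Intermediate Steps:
d = 257 (d = -9 - 38*(-7) = -9 + 266 = 257)
N = -1/36 (N = 1/(-4 - 32) = 1/(-36) = -1/36 ≈ -0.027778)
R(W) = 825 (R(W) = 257 + 568 = 825)
R(N*(-2)) - 1*(-4762481) = 825 - 1*(-4762481) = 825 + 4762481 = 4763306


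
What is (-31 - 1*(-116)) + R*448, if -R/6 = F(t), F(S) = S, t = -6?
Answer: 16213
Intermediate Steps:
R = 36 (R = -6*(-6) = 36)
(-31 - 1*(-116)) + R*448 = (-31 - 1*(-116)) + 36*448 = (-31 + 116) + 16128 = 85 + 16128 = 16213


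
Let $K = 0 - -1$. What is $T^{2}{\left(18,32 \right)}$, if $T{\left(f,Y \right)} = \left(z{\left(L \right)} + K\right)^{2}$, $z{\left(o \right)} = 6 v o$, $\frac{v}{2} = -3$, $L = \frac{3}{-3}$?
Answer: $1874161$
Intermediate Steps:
$L = -1$ ($L = 3 \left(- \frac{1}{3}\right) = -1$)
$v = -6$ ($v = 2 \left(-3\right) = -6$)
$z{\left(o \right)} = - 36 o$ ($z{\left(o \right)} = 6 \left(-6\right) o = - 36 o$)
$K = 1$ ($K = 0 + 1 = 1$)
$T{\left(f,Y \right)} = 1369$ ($T{\left(f,Y \right)} = \left(\left(-36\right) \left(-1\right) + 1\right)^{2} = \left(36 + 1\right)^{2} = 37^{2} = 1369$)
$T^{2}{\left(18,32 \right)} = 1369^{2} = 1874161$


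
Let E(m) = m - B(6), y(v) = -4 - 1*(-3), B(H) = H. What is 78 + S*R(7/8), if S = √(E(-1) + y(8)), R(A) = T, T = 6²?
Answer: 78 + 72*I*√2 ≈ 78.0 + 101.82*I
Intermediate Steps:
y(v) = -1 (y(v) = -4 + 3 = -1)
T = 36
E(m) = -6 + m (E(m) = m - 1*6 = m - 6 = -6 + m)
R(A) = 36
S = 2*I*√2 (S = √((-6 - 1) - 1) = √(-7 - 1) = √(-8) = 2*I*√2 ≈ 2.8284*I)
78 + S*R(7/8) = 78 + (2*I*√2)*36 = 78 + 72*I*√2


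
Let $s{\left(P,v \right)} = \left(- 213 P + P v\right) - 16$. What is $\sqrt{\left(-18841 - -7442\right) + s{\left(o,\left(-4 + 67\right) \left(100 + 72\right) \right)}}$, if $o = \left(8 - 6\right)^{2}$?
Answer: $3 \sqrt{3453} \approx 176.29$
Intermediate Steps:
$o = 4$ ($o = 2^{2} = 4$)
$s{\left(P,v \right)} = -16 - 213 P + P v$
$\sqrt{\left(-18841 - -7442\right) + s{\left(o,\left(-4 + 67\right) \left(100 + 72\right) \right)}} = \sqrt{\left(-18841 - -7442\right) - \left(868 - 4 \left(-4 + 67\right) \left(100 + 72\right)\right)} = \sqrt{\left(-18841 + 7442\right) - \left(868 - 252 \cdot 172\right)} = \sqrt{-11399 - -42476} = \sqrt{-11399 + 42476} = \sqrt{31077} = 3 \sqrt{3453}$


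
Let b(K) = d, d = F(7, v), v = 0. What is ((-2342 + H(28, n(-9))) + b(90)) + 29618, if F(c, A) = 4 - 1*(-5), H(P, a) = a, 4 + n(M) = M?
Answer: 27272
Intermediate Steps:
n(M) = -4 + M
F(c, A) = 9 (F(c, A) = 4 + 5 = 9)
d = 9
b(K) = 9
((-2342 + H(28, n(-9))) + b(90)) + 29618 = ((-2342 + (-4 - 9)) + 9) + 29618 = ((-2342 - 13) + 9) + 29618 = (-2355 + 9) + 29618 = -2346 + 29618 = 27272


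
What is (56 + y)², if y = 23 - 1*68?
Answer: 121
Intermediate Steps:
y = -45 (y = 23 - 68 = -45)
(56 + y)² = (56 - 45)² = 11² = 121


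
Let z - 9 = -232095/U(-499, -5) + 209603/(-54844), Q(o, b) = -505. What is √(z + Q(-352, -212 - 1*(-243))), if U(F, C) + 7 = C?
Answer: √3542028744442/13711 ≈ 137.26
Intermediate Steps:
U(F, C) = -7 + C
z = 265258877/13711 (z = 9 + (-232095/(-7 - 5) + 209603/(-54844)) = 9 + (-232095/(-12) + 209603*(-1/54844)) = 9 + (-232095*(-1/12) - 209603/54844) = 9 + (77365/4 - 209603/54844) = 9 + 265135478/13711 = 265258877/13711 ≈ 19346.)
√(z + Q(-352, -212 - 1*(-243))) = √(265258877/13711 - 505) = √(258334822/13711) = √3542028744442/13711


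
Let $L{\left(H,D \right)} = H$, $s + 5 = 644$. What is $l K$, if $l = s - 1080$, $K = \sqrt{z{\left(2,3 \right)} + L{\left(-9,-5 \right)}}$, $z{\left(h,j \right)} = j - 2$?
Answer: $- 882 i \sqrt{2} \approx - 1247.3 i$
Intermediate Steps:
$s = 639$ ($s = -5 + 644 = 639$)
$z{\left(h,j \right)} = -2 + j$
$K = 2 i \sqrt{2}$ ($K = \sqrt{\left(-2 + 3\right) - 9} = \sqrt{1 - 9} = \sqrt{-8} = 2 i \sqrt{2} \approx 2.8284 i$)
$l = -441$ ($l = 639 - 1080 = -441$)
$l K = - 441 \cdot 2 i \sqrt{2} = - 882 i \sqrt{2}$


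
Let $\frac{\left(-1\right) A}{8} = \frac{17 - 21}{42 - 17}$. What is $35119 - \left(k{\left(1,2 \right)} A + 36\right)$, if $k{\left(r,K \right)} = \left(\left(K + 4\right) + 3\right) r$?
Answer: $\frac{876787}{25} \approx 35072.0$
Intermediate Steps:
$A = \frac{32}{25}$ ($A = - 8 \frac{17 - 21}{42 - 17} = - 8 \left(- \frac{4}{25}\right) = - 8 \left(\left(-4\right) \frac{1}{25}\right) = \left(-8\right) \left(- \frac{4}{25}\right) = \frac{32}{25} \approx 1.28$)
$k{\left(r,K \right)} = r \left(7 + K\right)$ ($k{\left(r,K \right)} = \left(\left(4 + K\right) + 3\right) r = \left(7 + K\right) r = r \left(7 + K\right)$)
$35119 - \left(k{\left(1,2 \right)} A + 36\right) = 35119 - \left(1 \left(7 + 2\right) \frac{32}{25} + 36\right) = 35119 - \left(1 \cdot 9 \cdot \frac{32}{25} + 36\right) = 35119 - \left(9 \cdot \frac{32}{25} + 36\right) = 35119 - \left(\frac{288}{25} + 36\right) = 35119 - \frac{1188}{25} = \frac{876787}{25}$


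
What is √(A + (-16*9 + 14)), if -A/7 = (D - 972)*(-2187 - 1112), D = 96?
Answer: I*√20229598 ≈ 4497.7*I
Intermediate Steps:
A = -20229468 (A = -7*(96 - 972)*(-2187 - 1112) = -(-6132)*(-3299) = -7*2889924 = -20229468)
√(A + (-16*9 + 14)) = √(-20229468 + (-16*9 + 14)) = √(-20229468 + (-144 + 14)) = √(-20229468 - 130) = √(-20229598) = I*√20229598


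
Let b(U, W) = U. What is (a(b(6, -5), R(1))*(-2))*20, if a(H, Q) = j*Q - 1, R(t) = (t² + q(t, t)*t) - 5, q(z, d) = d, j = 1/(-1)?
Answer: -80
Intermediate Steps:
j = -1 (j = 1*(-1) = -1)
R(t) = -5 + 2*t² (R(t) = (t² + t*t) - 5 = (t² + t²) - 5 = 2*t² - 5 = -5 + 2*t²)
a(H, Q) = -1 - Q (a(H, Q) = -Q - 1 = -1 - Q)
(a(b(6, -5), R(1))*(-2))*20 = ((-1 - (-5 + 2*1²))*(-2))*20 = ((-1 - (-5 + 2*1))*(-2))*20 = ((-1 - (-5 + 2))*(-2))*20 = ((-1 - 1*(-3))*(-2))*20 = ((-1 + 3)*(-2))*20 = (2*(-2))*20 = -4*20 = -80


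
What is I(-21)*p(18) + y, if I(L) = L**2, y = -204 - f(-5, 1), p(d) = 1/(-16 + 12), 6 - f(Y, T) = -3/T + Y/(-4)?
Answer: -322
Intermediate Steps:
f(Y, T) = 6 + 3/T + Y/4 (f(Y, T) = 6 - (-3/T + Y/(-4)) = 6 - (-3/T + Y*(-1/4)) = 6 - (-3/T - Y/4) = 6 + (3/T + Y/4) = 6 + 3/T + Y/4)
p(d) = -1/4 (p(d) = 1/(-4) = -1/4)
y = -847/4 (y = -204 - (6 + 3/1 + (1/4)*(-5)) = -204 - (6 + 3*1 - 5/4) = -204 - (6 + 3 - 5/4) = -204 - 1*31/4 = -204 - 31/4 = -847/4 ≈ -211.75)
I(-21)*p(18) + y = (-21)**2*(-1/4) - 847/4 = 441*(-1/4) - 847/4 = -441/4 - 847/4 = -322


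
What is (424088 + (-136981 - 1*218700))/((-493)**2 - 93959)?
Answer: 68407/149090 ≈ 0.45883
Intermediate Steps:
(424088 + (-136981 - 1*218700))/((-493)**2 - 93959) = (424088 + (-136981 - 218700))/(243049 - 93959) = (424088 - 355681)/149090 = 68407*(1/149090) = 68407/149090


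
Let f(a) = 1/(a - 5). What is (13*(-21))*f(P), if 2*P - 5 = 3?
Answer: 273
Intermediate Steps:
P = 4 (P = 5/2 + (½)*3 = 5/2 + 3/2 = 4)
f(a) = 1/(-5 + a)
(13*(-21))*f(P) = (13*(-21))/(-5 + 4) = -273/(-1) = -273*(-1) = 273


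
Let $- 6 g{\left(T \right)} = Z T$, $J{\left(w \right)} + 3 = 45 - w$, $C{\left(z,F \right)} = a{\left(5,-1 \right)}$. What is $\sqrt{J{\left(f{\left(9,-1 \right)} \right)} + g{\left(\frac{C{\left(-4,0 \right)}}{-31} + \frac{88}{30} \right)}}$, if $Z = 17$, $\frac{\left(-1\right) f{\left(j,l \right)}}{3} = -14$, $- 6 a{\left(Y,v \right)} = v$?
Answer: $\frac{i \sqrt{7175105}}{930} \approx 2.8803 i$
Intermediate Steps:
$a{\left(Y,v \right)} = - \frac{v}{6}$
$C{\left(z,F \right)} = \frac{1}{6}$ ($C{\left(z,F \right)} = \left(- \frac{1}{6}\right) \left(-1\right) = \frac{1}{6}$)
$f{\left(j,l \right)} = 42$ ($f{\left(j,l \right)} = \left(-3\right) \left(-14\right) = 42$)
$J{\left(w \right)} = 42 - w$ ($J{\left(w \right)} = -3 - \left(-45 + w\right) = 42 - w$)
$g{\left(T \right)} = - \frac{17 T}{6}$
$\sqrt{J{\left(f{\left(9,-1 \right)} \right)} + g{\left(\frac{C{\left(-4,0 \right)}}{-31} + \frac{88}{30} \right)}} = \sqrt{\left(42 - 42\right) - \frac{17 \left(\frac{1}{6 \left(-31\right)} + \frac{88}{30}\right)}{6}} = \sqrt{\left(42 - 42\right) - \frac{17 \left(\frac{1}{6} \left(- \frac{1}{31}\right) + 88 \cdot \frac{1}{30}\right)}{6}} = \sqrt{0 - \frac{17 \left(- \frac{1}{186} + \frac{44}{15}\right)}{6}} = \sqrt{0 - \frac{46291}{5580}} = \sqrt{- \frac{46291}{5580}} = \frac{i \sqrt{7175105}}{930}$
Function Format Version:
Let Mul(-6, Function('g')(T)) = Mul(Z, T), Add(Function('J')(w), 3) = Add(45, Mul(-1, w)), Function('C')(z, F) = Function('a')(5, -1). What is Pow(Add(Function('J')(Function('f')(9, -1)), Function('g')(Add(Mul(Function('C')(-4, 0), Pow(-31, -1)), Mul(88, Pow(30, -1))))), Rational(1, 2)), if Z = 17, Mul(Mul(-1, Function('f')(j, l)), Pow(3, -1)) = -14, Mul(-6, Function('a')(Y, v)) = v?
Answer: Mul(Rational(1, 930), I, Pow(7175105, Rational(1, 2))) ≈ Mul(2.8803, I)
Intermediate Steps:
Function('a')(Y, v) = Mul(Rational(-1, 6), v)
Function('C')(z, F) = Rational(1, 6) (Function('C')(z, F) = Mul(Rational(-1, 6), -1) = Rational(1, 6))
Function('f')(j, l) = 42 (Function('f')(j, l) = Mul(-3, -14) = 42)
Function('J')(w) = Add(42, Mul(-1, w)) (Function('J')(w) = Add(-3, Add(45, Mul(-1, w))) = Add(42, Mul(-1, w)))
Function('g')(T) = Mul(Rational(-17, 6), T) (Function('g')(T) = Mul(Rational(-1, 6), Mul(17, T)) = Mul(Rational(-17, 6), T))
Pow(Add(Function('J')(Function('f')(9, -1)), Function('g')(Add(Mul(Function('C')(-4, 0), Pow(-31, -1)), Mul(88, Pow(30, -1))))), Rational(1, 2)) = Pow(Add(Add(42, Mul(-1, 42)), Mul(Rational(-17, 6), Add(Mul(Rational(1, 6), Pow(-31, -1)), Mul(88, Pow(30, -1))))), Rational(1, 2)) = Pow(Add(Add(42, -42), Mul(Rational(-17, 6), Add(Mul(Rational(1, 6), Rational(-1, 31)), Mul(88, Rational(1, 30))))), Rational(1, 2)) = Pow(Add(0, Mul(Rational(-17, 6), Add(Rational(-1, 186), Rational(44, 15)))), Rational(1, 2)) = Pow(Add(0, Mul(Rational(-17, 6), Rational(2723, 930))), Rational(1, 2)) = Pow(Add(0, Rational(-46291, 5580)), Rational(1, 2)) = Pow(Rational(-46291, 5580), Rational(1, 2)) = Mul(Rational(1, 930), I, Pow(7175105, Rational(1, 2)))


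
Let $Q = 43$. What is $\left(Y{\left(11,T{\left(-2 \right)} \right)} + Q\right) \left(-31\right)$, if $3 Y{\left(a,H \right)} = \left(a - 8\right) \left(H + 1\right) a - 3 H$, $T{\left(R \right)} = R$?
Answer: $-1054$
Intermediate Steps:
$Y{\left(a,H \right)} = - H + \frac{a \left(1 + H\right) \left(-8 + a\right)}{3}$ ($Y{\left(a,H \right)} = \frac{\left(a - 8\right) \left(H + 1\right) a - 3 H}{3} = \frac{\left(-8 + a\right) \left(1 + H\right) a - 3 H}{3} = \frac{\left(1 + H\right) \left(-8 + a\right) a - 3 H}{3} = \frac{a \left(1 + H\right) \left(-8 + a\right) - 3 H}{3} = \frac{- 3 H + a \left(1 + H\right) \left(-8 + a\right)}{3} = - H + \frac{a \left(1 + H\right) \left(-8 + a\right)}{3}$)
$\left(Y{\left(11,T{\left(-2 \right)} \right)} + Q\right) \left(-31\right) = \left(\left(\left(-1\right) \left(-2\right) - \frac{88}{3} + \frac{11^{2}}{3} - \left(- \frac{16}{3}\right) 11 + \frac{1}{3} \left(-2\right) 11^{2}\right) + 43\right) \left(-31\right) = \left(\left(2 - \frac{88}{3} + \frac{1}{3} \cdot 121 + \frac{176}{3} + \frac{1}{3} \left(-2\right) 121\right) + 43\right) \left(-31\right) = \left(\left(2 - \frac{88}{3} + \frac{121}{3} + \frac{176}{3} - \frac{242}{3}\right) + 43\right) \left(-31\right) = \left(-9 + 43\right) \left(-31\right) = 34 \left(-31\right) = -1054$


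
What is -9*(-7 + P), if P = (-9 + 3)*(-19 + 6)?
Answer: -639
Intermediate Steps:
P = 78 (P = -6*(-13) = 78)
-9*(-7 + P) = -9*(-7 + 78) = -9*71 = -639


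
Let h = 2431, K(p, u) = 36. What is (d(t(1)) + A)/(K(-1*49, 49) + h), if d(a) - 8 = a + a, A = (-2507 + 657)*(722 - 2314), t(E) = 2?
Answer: 2945212/2467 ≈ 1193.8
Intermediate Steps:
A = 2945200 (A = -1850*(-1592) = 2945200)
d(a) = 8 + 2*a (d(a) = 8 + (a + a) = 8 + 2*a)
(d(t(1)) + A)/(K(-1*49, 49) + h) = ((8 + 2*2) + 2945200)/(36 + 2431) = ((8 + 4) + 2945200)/2467 = (12 + 2945200)*(1/2467) = 2945212*(1/2467) = 2945212/2467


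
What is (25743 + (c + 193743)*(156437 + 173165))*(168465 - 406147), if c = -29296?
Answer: -12882860165909834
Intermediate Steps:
(25743 + (c + 193743)*(156437 + 173165))*(168465 - 406147) = (25743 + (-29296 + 193743)*(156437 + 173165))*(168465 - 406147) = (25743 + 164447*329602)*(-237682) = (25743 + 54202060094)*(-237682) = 54202085837*(-237682) = -12882860165909834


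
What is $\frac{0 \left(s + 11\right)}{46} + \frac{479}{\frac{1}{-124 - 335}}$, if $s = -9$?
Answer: $-219861$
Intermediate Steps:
$\frac{0 \left(s + 11\right)}{46} + \frac{479}{\frac{1}{-124 - 335}} = \frac{0 \left(-9 + 11\right)}{46} + \frac{479}{\frac{1}{-124 - 335}} = 0 \cdot 2 \cdot \frac{1}{46} + \frac{479}{\frac{1}{-459}} = 0 \cdot \frac{1}{46} + \frac{479}{- \frac{1}{459}} = 0 + 479 \left(-459\right) = 0 - 219861 = -219861$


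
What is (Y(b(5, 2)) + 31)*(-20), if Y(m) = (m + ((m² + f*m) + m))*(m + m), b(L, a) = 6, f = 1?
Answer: -13580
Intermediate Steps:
Y(m) = 2*m*(m² + 3*m) (Y(m) = (m + ((m² + 1*m) + m))*(m + m) = (m + ((m² + m) + m))*(2*m) = (m + ((m + m²) + m))*(2*m) = (m + (m² + 2*m))*(2*m) = (m² + 3*m)*(2*m) = 2*m*(m² + 3*m))
(Y(b(5, 2)) + 31)*(-20) = (2*6²*(3 + 6) + 31)*(-20) = (2*36*9 + 31)*(-20) = (648 + 31)*(-20) = 679*(-20) = -13580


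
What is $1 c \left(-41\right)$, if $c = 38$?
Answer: $-1558$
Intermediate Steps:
$1 c \left(-41\right) = 1 \cdot 38 \left(-41\right) = 38 \left(-41\right) = -1558$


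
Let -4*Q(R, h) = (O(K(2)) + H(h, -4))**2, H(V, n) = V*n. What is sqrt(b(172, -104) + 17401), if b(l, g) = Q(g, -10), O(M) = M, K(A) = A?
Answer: 8*sqrt(265) ≈ 130.23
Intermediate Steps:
Q(R, h) = -(2 - 4*h)**2/4 (Q(R, h) = -(2 + h*(-4))**2/4 = -(2 - 4*h)**2/4)
b(l, g) = -441 (b(l, g) = -(-1 + 2*(-10))**2 = -(-1 - 20)**2 = -1*(-21)**2 = -1*441 = -441)
sqrt(b(172, -104) + 17401) = sqrt(-441 + 17401) = sqrt(16960) = 8*sqrt(265)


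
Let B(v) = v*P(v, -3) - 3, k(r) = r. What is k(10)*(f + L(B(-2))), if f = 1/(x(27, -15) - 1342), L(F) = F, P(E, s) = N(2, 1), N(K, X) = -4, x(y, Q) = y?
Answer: 13148/263 ≈ 49.992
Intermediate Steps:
P(E, s) = -4
B(v) = -3 - 4*v (B(v) = v*(-4) - 3 = -4*v - 3 = -3 - 4*v)
f = -1/1315 (f = 1/(27 - 1342) = 1/(-1315) = -1/1315 ≈ -0.00076046)
k(10)*(f + L(B(-2))) = 10*(-1/1315 + (-3 - 4*(-2))) = 10*(-1/1315 + (-3 + 8)) = 10*(-1/1315 + 5) = 10*(6574/1315) = 13148/263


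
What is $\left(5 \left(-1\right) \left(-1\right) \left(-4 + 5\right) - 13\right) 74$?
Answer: $-592$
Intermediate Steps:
$\left(5 \left(-1\right) \left(-1\right) \left(-4 + 5\right) - 13\right) 74 = \left(\left(-5\right) \left(-1\right) 1 - 13\right) 74 = \left(5 \cdot 1 - 13\right) 74 = \left(5 - 13\right) 74 = \left(-8\right) 74 = -592$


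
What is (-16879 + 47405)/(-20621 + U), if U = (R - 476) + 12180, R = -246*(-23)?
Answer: -30526/3259 ≈ -9.3667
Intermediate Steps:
R = 5658
U = 17362 (U = (5658 - 476) + 12180 = 5182 + 12180 = 17362)
(-16879 + 47405)/(-20621 + U) = (-16879 + 47405)/(-20621 + 17362) = 30526/(-3259) = 30526*(-1/3259) = -30526/3259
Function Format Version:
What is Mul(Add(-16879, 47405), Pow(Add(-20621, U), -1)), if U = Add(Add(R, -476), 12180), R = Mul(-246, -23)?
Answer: Rational(-30526, 3259) ≈ -9.3667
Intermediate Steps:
R = 5658
U = 17362 (U = Add(Add(5658, -476), 12180) = Add(5182, 12180) = 17362)
Mul(Add(-16879, 47405), Pow(Add(-20621, U), -1)) = Mul(Add(-16879, 47405), Pow(Add(-20621, 17362), -1)) = Mul(30526, Pow(-3259, -1)) = Mul(30526, Rational(-1, 3259)) = Rational(-30526, 3259)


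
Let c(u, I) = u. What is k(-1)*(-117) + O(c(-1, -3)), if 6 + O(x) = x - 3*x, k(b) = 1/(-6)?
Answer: 31/2 ≈ 15.500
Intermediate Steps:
k(b) = -1/6
O(x) = -6 - 2*x (O(x) = -6 + (x - 3*x) = -6 - 2*x)
k(-1)*(-117) + O(c(-1, -3)) = -1/6*(-117) + (-6 - 2*(-1)) = 39/2 + (-6 + 2) = 39/2 - 4 = 31/2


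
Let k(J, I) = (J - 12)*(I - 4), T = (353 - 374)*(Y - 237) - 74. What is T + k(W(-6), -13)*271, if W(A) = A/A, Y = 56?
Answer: 54404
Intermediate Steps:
W(A) = 1
T = 3727 (T = (353 - 374)*(56 - 237) - 74 = -21*(-181) - 74 = 3801 - 74 = 3727)
k(J, I) = (-12 + J)*(-4 + I)
T + k(W(-6), -13)*271 = 3727 + (48 - 12*(-13) - 4*1 - 13*1)*271 = 3727 + (48 + 156 - 4 - 13)*271 = 3727 + 187*271 = 3727 + 50677 = 54404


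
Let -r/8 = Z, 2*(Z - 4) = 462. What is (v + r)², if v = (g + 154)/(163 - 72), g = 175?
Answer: 595018449/169 ≈ 3.5208e+6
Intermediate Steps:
Z = 235 (Z = 4 + (½)*462 = 4 + 231 = 235)
v = 47/13 (v = (175 + 154)/(163 - 72) = 329/91 = 329*(1/91) = 47/13 ≈ 3.6154)
r = -1880 (r = -8*235 = -1880)
(v + r)² = (47/13 - 1880)² = (-24393/13)² = 595018449/169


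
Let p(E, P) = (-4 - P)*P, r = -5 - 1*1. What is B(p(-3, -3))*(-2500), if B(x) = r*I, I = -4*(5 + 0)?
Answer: -300000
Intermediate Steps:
r = -6 (r = -5 - 1 = -6)
I = -20 (I = -4*5 = -20)
p(E, P) = P*(-4 - P)
B(x) = 120 (B(x) = -6*(-20) = 120)
B(p(-3, -3))*(-2500) = 120*(-2500) = -300000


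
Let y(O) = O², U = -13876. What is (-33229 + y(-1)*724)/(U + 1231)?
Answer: 2167/843 ≈ 2.5706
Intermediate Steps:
(-33229 + y(-1)*724)/(U + 1231) = (-33229 + (-1)²*724)/(-13876 + 1231) = (-33229 + 1*724)/(-12645) = (-33229 + 724)*(-1/12645) = -32505*(-1/12645) = 2167/843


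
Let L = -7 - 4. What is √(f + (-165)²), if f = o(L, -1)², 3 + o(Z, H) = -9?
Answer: 3*√3041 ≈ 165.44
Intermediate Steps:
L = -11
o(Z, H) = -12 (o(Z, H) = -3 - 9 = -12)
f = 144 (f = (-12)² = 144)
√(f + (-165)²) = √(144 + (-165)²) = √(144 + 27225) = √27369 = 3*√3041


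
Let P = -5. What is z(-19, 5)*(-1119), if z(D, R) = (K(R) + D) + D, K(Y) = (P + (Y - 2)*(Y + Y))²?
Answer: -656853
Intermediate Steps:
K(Y) = (-5 + 2*Y*(-2 + Y))² (K(Y) = (-5 + (Y - 2)*(Y + Y))² = (-5 + (-2 + Y)*(2*Y))² = (-5 + 2*Y*(-2 + Y))²)
z(D, R) = (5 - 2*R² + 4*R)² + 2*D (z(D, R) = ((5 - 2*R² + 4*R)² + D) + D = (D + (5 - 2*R² + 4*R)²) + D = (5 - 2*R² + 4*R)² + 2*D)
z(-19, 5)*(-1119) = ((5 - 2*5² + 4*5)² + 2*(-19))*(-1119) = ((5 - 2*25 + 20)² - 38)*(-1119) = ((5 - 50 + 20)² - 38)*(-1119) = ((-25)² - 38)*(-1119) = (625 - 38)*(-1119) = 587*(-1119) = -656853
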